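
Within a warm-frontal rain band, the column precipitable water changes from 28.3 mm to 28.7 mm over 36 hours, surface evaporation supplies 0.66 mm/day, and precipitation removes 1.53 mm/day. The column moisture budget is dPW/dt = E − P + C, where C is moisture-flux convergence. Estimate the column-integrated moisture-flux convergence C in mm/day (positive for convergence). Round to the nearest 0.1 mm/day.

dPW/dt = (28.7 − 28.3) mm / (36/24 day) = +0.267 mm/day.
C = dPW/dt − E + P = (+0.267) − 0.66 + 1.53 = 1.1 mm/day.

C ≈ 1.1 mm/day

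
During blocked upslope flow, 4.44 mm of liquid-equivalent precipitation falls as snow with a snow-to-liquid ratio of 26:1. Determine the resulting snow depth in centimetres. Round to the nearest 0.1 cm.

Snow depth = liquid × ratio = 4.44 mm × 26 = 115.44 mm = 11.5 cm.

snow depth ≈ 11.5 cm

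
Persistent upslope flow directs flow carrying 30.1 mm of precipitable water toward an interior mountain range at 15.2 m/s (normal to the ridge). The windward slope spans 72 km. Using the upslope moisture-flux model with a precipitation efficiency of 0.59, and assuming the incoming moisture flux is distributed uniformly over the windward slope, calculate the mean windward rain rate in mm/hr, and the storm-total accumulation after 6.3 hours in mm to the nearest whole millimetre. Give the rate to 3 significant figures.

R ≈ 13.5 mm/hr; total ≈ 85 mm

Incoming column moisture flux per unit ridge length: F = V × PW = 15.2 × 30.1 = 457.52 mm·m/s.
Spread over the 72 km slope with efficiency ε = 0.59: R = ε·F/W = 0.59 × 457.52 / 72000 m = 3.749e-03 mm/s.
R = 3.749e-03 × 3600 = 13.5 mm/hr.
Over 6.3 h: total = 13.5 × 6.3 = 85.05 ≈ 85 mm.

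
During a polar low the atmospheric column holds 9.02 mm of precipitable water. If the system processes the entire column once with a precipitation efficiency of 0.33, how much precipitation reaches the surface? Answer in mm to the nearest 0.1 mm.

Precipitation = ε × PW = 0.33 × 9.02 = 3.0 mm.

precipitation ≈ 3.0 mm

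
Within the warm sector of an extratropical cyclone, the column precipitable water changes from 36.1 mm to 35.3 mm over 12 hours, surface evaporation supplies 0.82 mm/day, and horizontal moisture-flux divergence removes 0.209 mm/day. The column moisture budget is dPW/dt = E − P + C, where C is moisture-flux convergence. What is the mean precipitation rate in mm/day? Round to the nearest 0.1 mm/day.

dPW/dt = (35.3 − 36.1) mm / (12/24 day) = -1.600 mm/day.
P = E + C − dPW/dt = 0.82 + (-0.209) − (-1.600) = 2.2 mm/day.

P ≈ 2.2 mm/day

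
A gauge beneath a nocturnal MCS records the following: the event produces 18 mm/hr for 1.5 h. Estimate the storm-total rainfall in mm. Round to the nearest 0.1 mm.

Total = Σ Rᵢ Δtᵢ = 18 × 1.5
      = 27 = 27.0 mm.

total ≈ 27.0 mm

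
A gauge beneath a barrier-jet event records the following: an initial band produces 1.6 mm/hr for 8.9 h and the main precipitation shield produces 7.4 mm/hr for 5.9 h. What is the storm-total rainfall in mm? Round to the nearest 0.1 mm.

total ≈ 57.9 mm

Total = Σ Rᵢ Δtᵢ = 1.6 × 8.9 + 7.4 × 5.9
      = 14.24 + 43.66 = 57.9 mm.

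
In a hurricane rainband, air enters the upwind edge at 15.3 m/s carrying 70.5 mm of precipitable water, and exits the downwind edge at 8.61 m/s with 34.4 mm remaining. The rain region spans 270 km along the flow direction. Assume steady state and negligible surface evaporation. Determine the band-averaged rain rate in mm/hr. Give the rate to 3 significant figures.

Column moisture flux per unit crosswind length is F = V × PW.
Inflow: F_in = 15.3 × 70.5 = 1078.65 mm·m/s
Outflow: F_out = 8.61 × 34.4 = 296.184 mm·m/s
Steady-state rate R = (F_in − F_out)/L = (1078.65 − 296.184) / 270000 m = 2.898e-03 mm/s.
R = 2.898e-03 × 3600 = 10.4 mm/hr.

R ≈ 10.4 mm/hr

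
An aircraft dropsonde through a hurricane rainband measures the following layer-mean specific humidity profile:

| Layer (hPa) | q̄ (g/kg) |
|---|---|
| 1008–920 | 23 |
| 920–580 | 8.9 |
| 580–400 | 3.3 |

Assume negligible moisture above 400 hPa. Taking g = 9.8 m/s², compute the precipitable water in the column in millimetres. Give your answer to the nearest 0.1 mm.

PW ≈ 57.6 mm

Precipitable water is the column-integrated vapour mass per unit area: PW = (1/g) Σ q̄ Δp, with q in kg/kg and Δp in Pa (1 kg/m² of water = 1 mm).
Layer 1008–920 hPa: Δp = 88 hPa = 8800 Pa, q̄ = 0.023 kg/kg → 0.023 × 8800 / 9.8 = 20.65 mm
Layer 920–580 hPa: Δp = 340 hPa = 34000 Pa, q̄ = 0.0089 kg/kg → 0.0089 × 34000 / 9.8 = 30.88 mm
Layer 580–400 hPa: Δp = 180 hPa = 18000 Pa, q̄ = 0.0033 kg/kg → 0.0033 × 18000 / 9.8 = 6.06 mm
PW = 20.65 + 30.88 + 6.06 = 57.59 ≈ 57.6 mm.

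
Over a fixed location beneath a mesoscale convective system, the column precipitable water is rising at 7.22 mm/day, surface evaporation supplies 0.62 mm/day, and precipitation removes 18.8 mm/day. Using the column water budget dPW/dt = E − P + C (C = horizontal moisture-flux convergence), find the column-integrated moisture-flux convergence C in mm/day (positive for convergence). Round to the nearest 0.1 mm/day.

dPW/dt = +7.22 mm/day.
C = dPW/dt − E + P = (+7.22) − 0.62 + 18.8 = 25.4 mm/day.

C ≈ 25.4 mm/day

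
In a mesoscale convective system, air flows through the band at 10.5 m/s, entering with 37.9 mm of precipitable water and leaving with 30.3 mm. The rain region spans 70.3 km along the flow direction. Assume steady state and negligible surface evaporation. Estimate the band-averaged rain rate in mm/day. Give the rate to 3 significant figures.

R ≈ 98.1 mm/day

Column moisture flux per unit crosswind length is F = V × PW.
Inflow: F_in = 10.5 × 37.9 = 397.95 mm·m/s
Outflow: F_out = 10.5 × 30.3 = 318.15 mm·m/s
Steady-state rate R = (F_in − F_out)/L = (397.95 − 318.15) / 70300 m = 1.135e-03 mm/s.
R = 1.135e-03 × 3600 × 24 = 98.1 mm/day.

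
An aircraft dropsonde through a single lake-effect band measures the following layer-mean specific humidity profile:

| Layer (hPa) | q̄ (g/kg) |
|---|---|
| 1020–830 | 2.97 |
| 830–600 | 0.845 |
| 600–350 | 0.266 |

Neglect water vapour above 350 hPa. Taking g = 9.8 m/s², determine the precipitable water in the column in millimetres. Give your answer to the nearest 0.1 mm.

PW ≈ 8.4 mm

Precipitable water is the column-integrated vapour mass per unit area: PW = (1/g) Σ q̄ Δp, with q in kg/kg and Δp in Pa (1 kg/m² of water = 1 mm).
Layer 1020–830 hPa: Δp = 190 hPa = 19000 Pa, q̄ = 0.00297 kg/kg → 0.00297 × 19000 / 9.8 = 5.76 mm
Layer 830–600 hPa: Δp = 230 hPa = 23000 Pa, q̄ = 0.000845 kg/kg → 0.000845 × 23000 / 9.8 = 1.98 mm
Layer 600–350 hPa: Δp = 250 hPa = 25000 Pa, q̄ = 0.000266 kg/kg → 0.000266 × 25000 / 9.8 = 0.68 mm
PW = 5.76 + 1.98 + 0.68 = 8.42 ≈ 8.4 mm.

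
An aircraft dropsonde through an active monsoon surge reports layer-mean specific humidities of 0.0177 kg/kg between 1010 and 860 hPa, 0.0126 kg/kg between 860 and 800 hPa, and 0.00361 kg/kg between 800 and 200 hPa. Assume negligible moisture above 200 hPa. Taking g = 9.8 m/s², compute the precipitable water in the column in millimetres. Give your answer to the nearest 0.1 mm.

PW ≈ 56.9 mm

Precipitable water is the column-integrated vapour mass per unit area: PW = (1/g) Σ q̄ Δp, with q in kg/kg and Δp in Pa (1 kg/m² of water = 1 mm).
Layer 1010–860 hPa: Δp = 150 hPa = 15000 Pa, q̄ = 0.0177 kg/kg → 0.0177 × 15000 / 9.8 = 27.09 mm
Layer 860–800 hPa: Δp = 60 hPa = 6000 Pa, q̄ = 0.0126 kg/kg → 0.0126 × 6000 / 9.8 = 7.71 mm
Layer 800–200 hPa: Δp = 600 hPa = 60000 Pa, q̄ = 0.00361 kg/kg → 0.00361 × 60000 / 9.8 = 22.10 mm
PW = 27.09 + 7.71 + 22.10 = 56.90 ≈ 56.9 mm.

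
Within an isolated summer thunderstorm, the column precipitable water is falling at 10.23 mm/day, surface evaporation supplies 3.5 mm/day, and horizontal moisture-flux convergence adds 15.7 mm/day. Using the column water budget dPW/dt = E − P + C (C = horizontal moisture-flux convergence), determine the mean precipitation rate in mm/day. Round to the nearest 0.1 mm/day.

P ≈ 29.4 mm/day

dPW/dt = -10.23 mm/day.
P = E + C − dPW/dt = 3.5 + (15.7) − (-10.23) = 29.4 mm/day.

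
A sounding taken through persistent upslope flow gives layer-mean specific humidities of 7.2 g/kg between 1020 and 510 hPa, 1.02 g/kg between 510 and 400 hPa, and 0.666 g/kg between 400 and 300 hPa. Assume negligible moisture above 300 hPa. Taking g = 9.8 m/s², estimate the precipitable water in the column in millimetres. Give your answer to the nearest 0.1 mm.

PW ≈ 39.3 mm

Precipitable water is the column-integrated vapour mass per unit area: PW = (1/g) Σ q̄ Δp, with q in kg/kg and Δp in Pa (1 kg/m² of water = 1 mm).
Layer 1020–510 hPa: Δp = 510 hPa = 51000 Pa, q̄ = 0.0072 kg/kg → 0.0072 × 51000 / 9.8 = 37.47 mm
Layer 510–400 hPa: Δp = 110 hPa = 11000 Pa, q̄ = 0.00102 kg/kg → 0.00102 × 11000 / 9.8 = 1.14 mm
Layer 400–300 hPa: Δp = 100 hPa = 10000 Pa, q̄ = 0.000666 kg/kg → 0.000666 × 10000 / 9.8 = 0.68 mm
PW = 37.47 + 1.14 + 0.68 = 39.29 ≈ 39.3 mm.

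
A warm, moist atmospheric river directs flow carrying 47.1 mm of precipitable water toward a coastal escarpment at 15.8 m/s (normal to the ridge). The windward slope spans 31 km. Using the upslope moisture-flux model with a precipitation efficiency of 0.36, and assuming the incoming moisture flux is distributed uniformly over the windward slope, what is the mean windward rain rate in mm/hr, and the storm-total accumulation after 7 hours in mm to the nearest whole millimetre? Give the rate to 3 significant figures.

Incoming column moisture flux per unit ridge length: F = V × PW = 15.8 × 47.1 = 744.18 mm·m/s.
Spread over the 31 km slope with efficiency ε = 0.36: R = ε·F/W = 0.36 × 744.18 / 31000 m = 8.642e-03 mm/s.
R = 8.642e-03 × 3600 = 31.1 mm/hr.
Over 7 h: total = 31.1 × 7 = 217.7 ≈ 218 mm.

R ≈ 31.1 mm/hr; total ≈ 218 mm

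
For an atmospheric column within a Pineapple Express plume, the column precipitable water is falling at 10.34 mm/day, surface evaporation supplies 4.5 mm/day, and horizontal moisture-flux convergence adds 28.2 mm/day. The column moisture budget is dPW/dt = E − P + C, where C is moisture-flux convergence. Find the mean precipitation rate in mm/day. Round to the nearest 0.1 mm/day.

P ≈ 43.0 mm/day

dPW/dt = -10.34 mm/day.
P = E + C − dPW/dt = 4.5 + (28.2) − (-10.34) = 43.0 mm/day.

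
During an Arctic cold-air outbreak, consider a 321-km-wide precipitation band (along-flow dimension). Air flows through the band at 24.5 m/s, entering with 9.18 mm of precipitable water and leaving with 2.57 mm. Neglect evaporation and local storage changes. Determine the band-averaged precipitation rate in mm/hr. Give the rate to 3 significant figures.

Column moisture flux per unit crosswind length is F = V × PW.
Inflow: F_in = 24.5 × 9.18 = 224.91 mm·m/s
Outflow: F_out = 24.5 × 2.57 = 62.965 mm·m/s
Steady-state rate R = (F_in − F_out)/L = (224.91 − 62.965) / 321000 m = 5.045e-04 mm/s.
R = 5.045e-04 × 3600 = 1.82 mm/hr.

R ≈ 1.82 mm/hr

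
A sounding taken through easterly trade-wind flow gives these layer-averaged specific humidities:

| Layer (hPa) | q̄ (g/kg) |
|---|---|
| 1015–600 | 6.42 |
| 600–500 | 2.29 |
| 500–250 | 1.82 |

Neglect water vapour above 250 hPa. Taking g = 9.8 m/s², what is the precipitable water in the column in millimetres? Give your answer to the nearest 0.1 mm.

Precipitable water is the column-integrated vapour mass per unit area: PW = (1/g) Σ q̄ Δp, with q in kg/kg and Δp in Pa (1 kg/m² of water = 1 mm).
Layer 1015–600 hPa: Δp = 415 hPa = 41500 Pa, q̄ = 0.00642 kg/kg → 0.00642 × 41500 / 9.8 = 27.19 mm
Layer 600–500 hPa: Δp = 100 hPa = 10000 Pa, q̄ = 0.00229 kg/kg → 0.00229 × 10000 / 9.8 = 2.34 mm
Layer 500–250 hPa: Δp = 250 hPa = 25000 Pa, q̄ = 0.00182 kg/kg → 0.00182 × 25000 / 9.8 = 4.64 mm
PW = 27.19 + 2.34 + 4.64 = 34.17 ≈ 34.2 mm.

PW ≈ 34.2 mm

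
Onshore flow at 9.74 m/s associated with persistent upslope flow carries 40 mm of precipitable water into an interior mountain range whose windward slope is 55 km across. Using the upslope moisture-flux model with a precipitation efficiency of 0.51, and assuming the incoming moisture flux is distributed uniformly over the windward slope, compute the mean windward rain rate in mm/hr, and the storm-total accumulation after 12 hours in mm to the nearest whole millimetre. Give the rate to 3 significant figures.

R ≈ 13.0 mm/hr; total ≈ 156 mm

Incoming column moisture flux per unit ridge length: F = V × PW = 9.74 × 40 = 389.6 mm·m/s.
Spread over the 55 km slope with efficiency ε = 0.51: R = ε·F/W = 0.51 × 389.6 / 55000 m = 3.613e-03 mm/s.
R = 3.613e-03 × 3600 = 13.0 mm/hr.
Over 12 h: total = 13.0 × 12 = 156 mm.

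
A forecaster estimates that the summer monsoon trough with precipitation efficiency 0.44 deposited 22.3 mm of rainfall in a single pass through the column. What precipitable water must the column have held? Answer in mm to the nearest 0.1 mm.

PW = rainfall / ε = 22.3 / 0.44 = 50.7 mm.

PW ≈ 50.7 mm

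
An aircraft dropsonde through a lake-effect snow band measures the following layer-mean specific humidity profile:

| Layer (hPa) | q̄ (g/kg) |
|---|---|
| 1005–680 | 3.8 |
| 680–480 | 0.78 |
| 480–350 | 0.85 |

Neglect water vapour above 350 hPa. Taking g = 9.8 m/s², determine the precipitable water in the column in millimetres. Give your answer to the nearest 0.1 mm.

PW ≈ 15.3 mm

Precipitable water is the column-integrated vapour mass per unit area: PW = (1/g) Σ q̄ Δp, with q in kg/kg and Δp in Pa (1 kg/m² of water = 1 mm).
Layer 1005–680 hPa: Δp = 325 hPa = 32500 Pa, q̄ = 0.0038 kg/kg → 0.0038 × 32500 / 9.8 = 12.60 mm
Layer 680–480 hPa: Δp = 200 hPa = 20000 Pa, q̄ = 0.00078 kg/kg → 0.00078 × 20000 / 9.8 = 1.59 mm
Layer 480–350 hPa: Δp = 130 hPa = 13000 Pa, q̄ = 0.00085 kg/kg → 0.00085 × 13000 / 9.8 = 1.13 mm
PW = 12.60 + 1.59 + 1.13 = 15.32 ≈ 15.3 mm.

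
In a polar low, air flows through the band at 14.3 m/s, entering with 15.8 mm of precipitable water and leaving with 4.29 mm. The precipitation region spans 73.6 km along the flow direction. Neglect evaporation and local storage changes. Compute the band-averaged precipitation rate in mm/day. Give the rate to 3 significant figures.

R ≈ 193 mm/day

Column moisture flux per unit crosswind length is F = V × PW.
Inflow: F_in = 14.3 × 15.8 = 225.94 mm·m/s
Outflow: F_out = 14.3 × 4.29 = 61.347 mm·m/s
Steady-state rate R = (F_in − F_out)/L = (225.94 − 61.347) / 73600 m = 2.236e-03 mm/s.
R = 2.236e-03 × 3600 × 24 = 193 mm/day.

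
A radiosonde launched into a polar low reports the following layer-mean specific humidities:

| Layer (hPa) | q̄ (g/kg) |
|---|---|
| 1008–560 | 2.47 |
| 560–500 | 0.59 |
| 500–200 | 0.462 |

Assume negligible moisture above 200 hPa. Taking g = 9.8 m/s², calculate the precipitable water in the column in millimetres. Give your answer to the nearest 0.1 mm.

Precipitable water is the column-integrated vapour mass per unit area: PW = (1/g) Σ q̄ Δp, with q in kg/kg and Δp in Pa (1 kg/m² of water = 1 mm).
Layer 1008–560 hPa: Δp = 448 hPa = 44800 Pa, q̄ = 0.00247 kg/kg → 0.00247 × 44800 / 9.8 = 11.29 mm
Layer 560–500 hPa: Δp = 60 hPa = 6000 Pa, q̄ = 0.00059 kg/kg → 0.00059 × 6000 / 9.8 = 0.36 mm
Layer 500–200 hPa: Δp = 300 hPa = 30000 Pa, q̄ = 0.000462 kg/kg → 0.000462 × 30000 / 9.8 = 1.41 mm
PW = 11.29 + 0.36 + 1.41 = 13.06 ≈ 13.1 mm.

PW ≈ 13.1 mm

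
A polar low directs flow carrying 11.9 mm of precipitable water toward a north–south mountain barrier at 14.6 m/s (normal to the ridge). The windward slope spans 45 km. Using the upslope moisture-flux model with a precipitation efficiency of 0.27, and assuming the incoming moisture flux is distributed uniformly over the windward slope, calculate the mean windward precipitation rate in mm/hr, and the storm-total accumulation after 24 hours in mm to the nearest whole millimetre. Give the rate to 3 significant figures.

R ≈ 3.75 mm/hr; total ≈ 90 mm

Incoming column moisture flux per unit ridge length: F = V × PW = 14.6 × 11.9 = 173.74 mm·m/s.
Spread over the 45 km slope with efficiency ε = 0.27: R = ε·F/W = 0.27 × 173.74 / 45000 m = 1.042e-03 mm/s.
R = 1.042e-03 × 3600 = 3.75 mm/hr.
Over 24 h: total = 3.75 × 24 = 90 mm.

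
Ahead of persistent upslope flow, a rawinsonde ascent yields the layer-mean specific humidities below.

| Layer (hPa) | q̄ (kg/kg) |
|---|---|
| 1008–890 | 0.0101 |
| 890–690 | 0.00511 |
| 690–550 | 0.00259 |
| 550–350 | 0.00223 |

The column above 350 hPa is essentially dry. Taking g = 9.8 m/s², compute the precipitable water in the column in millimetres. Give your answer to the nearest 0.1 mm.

Precipitable water is the column-integrated vapour mass per unit area: PW = (1/g) Σ q̄ Δp, with q in kg/kg and Δp in Pa (1 kg/m² of water = 1 mm).
Layer 1008–890 hPa: Δp = 118 hPa = 11800 Pa, q̄ = 0.0101 kg/kg → 0.0101 × 11800 / 9.8 = 12.16 mm
Layer 890–690 hPa: Δp = 200 hPa = 20000 Pa, q̄ = 0.00511 kg/kg → 0.00511 × 20000 / 9.8 = 10.43 mm
Layer 690–550 hPa: Δp = 140 hPa = 14000 Pa, q̄ = 0.00259 kg/kg → 0.00259 × 14000 / 9.8 = 3.70 mm
Layer 550–350 hPa: Δp = 200 hPa = 20000 Pa, q̄ = 0.00223 kg/kg → 0.00223 × 20000 / 9.8 = 4.55 mm
PW = 12.16 + 10.43 + 3.70 + 4.55 = 30.84 ≈ 30.8 mm.

PW ≈ 30.8 mm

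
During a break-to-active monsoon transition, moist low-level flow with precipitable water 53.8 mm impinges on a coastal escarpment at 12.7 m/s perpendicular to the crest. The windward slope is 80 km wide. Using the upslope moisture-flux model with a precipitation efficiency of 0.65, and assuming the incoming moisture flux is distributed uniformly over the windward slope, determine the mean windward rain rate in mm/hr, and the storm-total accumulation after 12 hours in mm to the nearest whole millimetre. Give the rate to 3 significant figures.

R ≈ 20.0 mm/hr; total ≈ 240 mm

Incoming column moisture flux per unit ridge length: F = V × PW = 12.7 × 53.8 = 683.26 mm·m/s.
Spread over the 80 km slope with efficiency ε = 0.65: R = ε·F/W = 0.65 × 683.26 / 80000 m = 5.551e-03 mm/s.
R = 5.551e-03 × 3600 = 20.0 mm/hr.
Over 12 h: total = 20.0 × 12 = 240 mm.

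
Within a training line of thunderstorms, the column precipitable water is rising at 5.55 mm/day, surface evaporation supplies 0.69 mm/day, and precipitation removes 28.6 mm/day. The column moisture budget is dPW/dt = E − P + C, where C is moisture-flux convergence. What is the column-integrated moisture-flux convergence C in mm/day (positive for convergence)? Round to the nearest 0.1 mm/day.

C ≈ 33.5 mm/day

dPW/dt = +5.55 mm/day.
C = dPW/dt − E + P = (+5.55) − 0.69 + 28.6 = 33.5 mm/day.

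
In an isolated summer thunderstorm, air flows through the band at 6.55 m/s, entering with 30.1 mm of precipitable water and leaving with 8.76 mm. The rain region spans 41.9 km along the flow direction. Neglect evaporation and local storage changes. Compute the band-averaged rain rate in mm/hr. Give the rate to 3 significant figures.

R ≈ 12.0 mm/hr

Column moisture flux per unit crosswind length is F = V × PW.
Inflow: F_in = 6.55 × 30.1 = 197.155 mm·m/s
Outflow: F_out = 6.55 × 8.76 = 57.378 mm·m/s
Steady-state rate R = (F_in − F_out)/L = (197.155 − 57.378) / 41900 m = 3.336e-03 mm/s.
R = 3.336e-03 × 3600 = 12.0 mm/hr.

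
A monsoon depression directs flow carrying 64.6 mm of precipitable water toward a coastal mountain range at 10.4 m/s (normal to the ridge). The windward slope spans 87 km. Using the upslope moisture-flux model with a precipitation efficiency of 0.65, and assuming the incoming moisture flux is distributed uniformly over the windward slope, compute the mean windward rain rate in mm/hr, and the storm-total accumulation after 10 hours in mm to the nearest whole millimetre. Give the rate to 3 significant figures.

Incoming column moisture flux per unit ridge length: F = V × PW = 10.4 × 64.6 = 671.84 mm·m/s.
Spread over the 87 km slope with efficiency ε = 0.65: R = ε·F/W = 0.65 × 671.84 / 87000 m = 5.019e-03 mm/s.
R = 5.019e-03 × 3600 = 18.1 mm/hr.
Over 10 h: total = 18.1 × 10 = 181 mm.

R ≈ 18.1 mm/hr; total ≈ 181 mm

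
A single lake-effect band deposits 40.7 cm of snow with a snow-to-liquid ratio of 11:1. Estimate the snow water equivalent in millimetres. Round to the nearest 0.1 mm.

SWE = snow depth / ratio = 40.7 cm / 11 = 3.700 cm = 37.0 mm.

SWE ≈ 37.0 mm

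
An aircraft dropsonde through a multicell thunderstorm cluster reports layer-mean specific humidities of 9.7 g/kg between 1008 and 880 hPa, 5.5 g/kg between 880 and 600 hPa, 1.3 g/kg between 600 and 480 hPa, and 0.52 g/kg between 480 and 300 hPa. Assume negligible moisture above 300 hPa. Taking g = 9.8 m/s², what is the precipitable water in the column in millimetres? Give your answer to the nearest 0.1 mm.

PW ≈ 30.9 mm

Precipitable water is the column-integrated vapour mass per unit area: PW = (1/g) Σ q̄ Δp, with q in kg/kg and Δp in Pa (1 kg/m² of water = 1 mm).
Layer 1008–880 hPa: Δp = 128 hPa = 12800 Pa, q̄ = 0.0097 kg/kg → 0.0097 × 12800 / 9.8 = 12.67 mm
Layer 880–600 hPa: Δp = 280 hPa = 28000 Pa, q̄ = 0.0055 kg/kg → 0.0055 × 28000 / 9.8 = 15.71 mm
Layer 600–480 hPa: Δp = 120 hPa = 12000 Pa, q̄ = 0.0013 kg/kg → 0.0013 × 12000 / 9.8 = 1.59 mm
Layer 480–300 hPa: Δp = 180 hPa = 18000 Pa, q̄ = 0.00052 kg/kg → 0.00052 × 18000 / 9.8 = 0.96 mm
PW = 12.67 + 15.71 + 1.59 + 0.96 = 30.93 ≈ 30.9 mm.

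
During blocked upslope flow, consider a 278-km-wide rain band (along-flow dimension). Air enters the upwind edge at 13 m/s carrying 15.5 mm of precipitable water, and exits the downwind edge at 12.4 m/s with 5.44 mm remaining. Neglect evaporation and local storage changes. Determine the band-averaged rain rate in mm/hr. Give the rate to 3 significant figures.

Column moisture flux per unit crosswind length is F = V × PW.
Inflow: F_in = 13 × 15.5 = 201.5 mm·m/s
Outflow: F_out = 12.4 × 5.44 = 67.456 mm·m/s
Steady-state rate R = (F_in − F_out)/L = (201.5 − 67.456) / 278000 m = 4.822e-04 mm/s.
R = 4.822e-04 × 3600 = 1.74 mm/hr.

R ≈ 1.74 mm/hr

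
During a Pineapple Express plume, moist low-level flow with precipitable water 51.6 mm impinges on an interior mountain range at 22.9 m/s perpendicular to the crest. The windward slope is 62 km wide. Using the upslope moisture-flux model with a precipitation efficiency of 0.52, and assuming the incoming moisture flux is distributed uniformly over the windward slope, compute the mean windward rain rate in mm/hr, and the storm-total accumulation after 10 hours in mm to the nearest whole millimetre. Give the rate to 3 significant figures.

R ≈ 35.7 mm/hr; total ≈ 357 mm

Incoming column moisture flux per unit ridge length: F = V × PW = 22.9 × 51.6 = 1181.64 mm·m/s.
Spread over the 62 km slope with efficiency ε = 0.52: R = ε·F/W = 0.52 × 1181.64 / 62000 m = 9.911e-03 mm/s.
R = 9.911e-03 × 3600 = 35.7 mm/hr.
Over 10 h: total = 35.7 × 10 = 357 mm.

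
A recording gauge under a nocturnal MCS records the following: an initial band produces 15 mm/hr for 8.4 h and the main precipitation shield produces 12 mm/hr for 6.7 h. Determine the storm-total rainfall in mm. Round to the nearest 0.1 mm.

total ≈ 206.4 mm

Total = Σ Rᵢ Δtᵢ = 15 × 8.4 + 12 × 6.7
      = 126 + 80.4 = 206.4 mm.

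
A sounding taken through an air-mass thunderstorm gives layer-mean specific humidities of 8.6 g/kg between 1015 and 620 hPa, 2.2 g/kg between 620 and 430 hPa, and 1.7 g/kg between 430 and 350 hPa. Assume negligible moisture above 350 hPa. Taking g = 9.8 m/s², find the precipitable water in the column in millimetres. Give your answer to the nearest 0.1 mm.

Precipitable water is the column-integrated vapour mass per unit area: PW = (1/g) Σ q̄ Δp, with q in kg/kg and Δp in Pa (1 kg/m² of water = 1 mm).
Layer 1015–620 hPa: Δp = 395 hPa = 39500 Pa, q̄ = 0.0086 kg/kg → 0.0086 × 39500 / 9.8 = 34.66 mm
Layer 620–430 hPa: Δp = 190 hPa = 19000 Pa, q̄ = 0.0022 kg/kg → 0.0022 × 19000 / 9.8 = 4.27 mm
Layer 430–350 hPa: Δp = 80 hPa = 8000 Pa, q̄ = 0.0017 kg/kg → 0.0017 × 8000 / 9.8 = 1.39 mm
PW = 34.66 + 4.27 + 1.39 = 40.32 ≈ 40.3 mm.

PW ≈ 40.3 mm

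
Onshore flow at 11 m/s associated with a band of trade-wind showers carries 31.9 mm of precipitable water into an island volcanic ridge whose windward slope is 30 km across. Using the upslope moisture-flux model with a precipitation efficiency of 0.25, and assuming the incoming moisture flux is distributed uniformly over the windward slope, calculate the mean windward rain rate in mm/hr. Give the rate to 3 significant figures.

R ≈ 10.5 mm/hr

Incoming column moisture flux per unit ridge length: F = V × PW = 11 × 31.9 = 350.9 mm·m/s.
Spread over the 30 km slope with efficiency ε = 0.25: R = ε·F/W = 0.25 × 350.9 / 30000 m = 2.924e-03 mm/s.
R = 2.924e-03 × 3600 = 10.5 mm/hr.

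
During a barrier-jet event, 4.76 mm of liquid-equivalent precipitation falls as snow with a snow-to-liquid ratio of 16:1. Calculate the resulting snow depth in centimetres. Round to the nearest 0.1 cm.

Snow depth = liquid × ratio = 4.76 mm × 16 = 76.16 mm = 7.6 cm.

snow depth ≈ 7.6 cm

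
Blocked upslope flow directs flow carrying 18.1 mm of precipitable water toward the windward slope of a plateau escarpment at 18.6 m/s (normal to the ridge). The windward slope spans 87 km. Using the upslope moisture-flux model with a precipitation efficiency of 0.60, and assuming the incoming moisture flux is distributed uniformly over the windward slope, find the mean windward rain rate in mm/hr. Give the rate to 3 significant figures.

R ≈ 8.36 mm/hr

Incoming column moisture flux per unit ridge length: F = V × PW = 18.6 × 18.1 = 336.66 mm·m/s.
Spread over the 87 km slope with efficiency ε = 0.60: R = ε·F/W = 0.60 × 336.66 / 87000 m = 2.322e-03 mm/s.
R = 2.322e-03 × 3600 = 8.36 mm/hr.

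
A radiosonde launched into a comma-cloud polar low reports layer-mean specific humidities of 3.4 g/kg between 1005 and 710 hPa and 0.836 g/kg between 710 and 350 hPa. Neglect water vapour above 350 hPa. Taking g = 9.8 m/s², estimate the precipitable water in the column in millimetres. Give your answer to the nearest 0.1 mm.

Precipitable water is the column-integrated vapour mass per unit area: PW = (1/g) Σ q̄ Δp, with q in kg/kg and Δp in Pa (1 kg/m² of water = 1 mm).
Layer 1005–710 hPa: Δp = 295 hPa = 29500 Pa, q̄ = 0.0034 kg/kg → 0.0034 × 29500 / 9.8 = 10.23 mm
Layer 710–350 hPa: Δp = 360 hPa = 36000 Pa, q̄ = 0.000836 kg/kg → 0.000836 × 36000 / 9.8 = 3.07 mm
PW = 10.23 + 3.07 = 13.30 ≈ 13.3 mm.

PW ≈ 13.3 mm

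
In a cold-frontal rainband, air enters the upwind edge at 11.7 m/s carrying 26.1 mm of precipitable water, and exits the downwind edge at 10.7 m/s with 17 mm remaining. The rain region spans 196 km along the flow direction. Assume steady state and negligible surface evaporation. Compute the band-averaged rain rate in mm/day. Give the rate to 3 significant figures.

Column moisture flux per unit crosswind length is F = V × PW.
Inflow: F_in = 11.7 × 26.1 = 305.37 mm·m/s
Outflow: F_out = 10.7 × 17 = 181.9 mm·m/s
Steady-state rate R = (F_in − F_out)/L = (305.37 − 181.9) / 196000 m = 6.299e-04 mm/s.
R = 6.299e-04 × 3600 × 24 = 54.4 mm/day.

R ≈ 54.4 mm/day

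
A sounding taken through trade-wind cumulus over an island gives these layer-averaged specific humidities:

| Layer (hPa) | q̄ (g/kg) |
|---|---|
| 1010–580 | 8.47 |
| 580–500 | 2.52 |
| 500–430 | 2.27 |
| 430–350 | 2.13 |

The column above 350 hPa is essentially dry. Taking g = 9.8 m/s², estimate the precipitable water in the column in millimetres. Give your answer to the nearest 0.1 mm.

PW ≈ 42.6 mm

Precipitable water is the column-integrated vapour mass per unit area: PW = (1/g) Σ q̄ Δp, with q in kg/kg and Δp in Pa (1 kg/m² of water = 1 mm).
Layer 1010–580 hPa: Δp = 430 hPa = 43000 Pa, q̄ = 0.00847 kg/kg → 0.00847 × 43000 / 9.8 = 37.16 mm
Layer 580–500 hPa: Δp = 80 hPa = 8000 Pa, q̄ = 0.00252 kg/kg → 0.00252 × 8000 / 9.8 = 2.06 mm
Layer 500–430 hPa: Δp = 70 hPa = 7000 Pa, q̄ = 0.00227 kg/kg → 0.00227 × 7000 / 9.8 = 1.62 mm
Layer 430–350 hPa: Δp = 80 hPa = 8000 Pa, q̄ = 0.00213 kg/kg → 0.00213 × 8000 / 9.8 = 1.74 mm
PW = 37.16 + 2.06 + 1.62 + 1.74 = 42.58 ≈ 42.6 mm.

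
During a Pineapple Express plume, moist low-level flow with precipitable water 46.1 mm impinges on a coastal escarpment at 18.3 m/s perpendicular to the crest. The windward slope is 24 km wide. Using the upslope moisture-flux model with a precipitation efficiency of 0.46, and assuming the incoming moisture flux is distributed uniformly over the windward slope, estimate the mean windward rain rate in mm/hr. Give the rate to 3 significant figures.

Incoming column moisture flux per unit ridge length: F = V × PW = 18.3 × 46.1 = 843.63 mm·m/s.
Spread over the 24 km slope with efficiency ε = 0.46: R = ε·F/W = 0.46 × 843.63 / 24000 m = 1.617e-02 mm/s.
R = 1.617e-02 × 3600 = 58.2 mm/hr.

R ≈ 58.2 mm/hr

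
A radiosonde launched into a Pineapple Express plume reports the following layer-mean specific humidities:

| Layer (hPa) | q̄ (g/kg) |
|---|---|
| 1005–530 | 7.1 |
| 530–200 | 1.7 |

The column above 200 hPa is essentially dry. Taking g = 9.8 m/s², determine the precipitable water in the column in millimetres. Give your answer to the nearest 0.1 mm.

PW ≈ 40.1 mm

Precipitable water is the column-integrated vapour mass per unit area: PW = (1/g) Σ q̄ Δp, with q in kg/kg and Δp in Pa (1 kg/m² of water = 1 mm).
Layer 1005–530 hPa: Δp = 475 hPa = 47500 Pa, q̄ = 0.0071 kg/kg → 0.0071 × 47500 / 9.8 = 34.41 mm
Layer 530–200 hPa: Δp = 330 hPa = 33000 Pa, q̄ = 0.0017 kg/kg → 0.0017 × 33000 / 9.8 = 5.72 mm
PW = 34.41 + 5.72 = 40.13 ≈ 40.1 mm.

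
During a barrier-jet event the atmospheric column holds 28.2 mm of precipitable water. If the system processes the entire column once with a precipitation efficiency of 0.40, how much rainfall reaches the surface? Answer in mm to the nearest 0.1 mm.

Rainfall = ε × PW = 0.40 × 28.2 = 11.3 mm.

rainfall ≈ 11.3 mm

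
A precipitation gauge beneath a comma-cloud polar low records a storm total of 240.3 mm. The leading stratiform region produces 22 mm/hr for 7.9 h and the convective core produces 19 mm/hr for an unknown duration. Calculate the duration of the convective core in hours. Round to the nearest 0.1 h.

Known phases: 22 × 7.9 = 173.8 mm.
Remaining depth = 240.3 − 173.8 = 66.5 mm.
Duration = 66.5 / 19 = 3.5 h.

duration ≈ 3.5 h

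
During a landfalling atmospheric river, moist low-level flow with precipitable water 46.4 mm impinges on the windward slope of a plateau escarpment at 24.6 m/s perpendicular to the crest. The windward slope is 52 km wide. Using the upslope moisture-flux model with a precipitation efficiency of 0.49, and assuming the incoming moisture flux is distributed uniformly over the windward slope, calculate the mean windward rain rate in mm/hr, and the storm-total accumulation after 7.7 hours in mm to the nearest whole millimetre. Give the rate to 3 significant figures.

Incoming column moisture flux per unit ridge length: F = V × PW = 24.6 × 46.4 = 1141.44 mm·m/s.
Spread over the 52 km slope with efficiency ε = 0.49: R = ε·F/W = 0.49 × 1141.44 / 52000 m = 1.076e-02 mm/s.
R = 1.076e-02 × 3600 = 38.7 mm/hr.
Over 7.7 h: total = 38.7 × 7.7 = 297.99 ≈ 298 mm.

R ≈ 38.7 mm/hr; total ≈ 298 mm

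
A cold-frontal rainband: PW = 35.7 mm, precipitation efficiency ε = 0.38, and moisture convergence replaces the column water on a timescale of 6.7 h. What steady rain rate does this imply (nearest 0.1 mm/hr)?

R ≈ 2.0 mm/hr

Each overturning extracts ε × PW = 0.38 × 35.7 = 13.566 mm.
Rate = ε·PW / τ = 13.566 / 6.7 h = 2.0 mm/hr.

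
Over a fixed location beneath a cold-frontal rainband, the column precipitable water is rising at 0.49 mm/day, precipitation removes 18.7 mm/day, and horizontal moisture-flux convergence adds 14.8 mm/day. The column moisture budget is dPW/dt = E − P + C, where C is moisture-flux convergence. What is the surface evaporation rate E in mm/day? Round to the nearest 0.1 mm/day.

E ≈ 4.4 mm/day

dPW/dt = +0.49 mm/day.
E = dPW/dt + P − C = (+0.49) + 18.7 − (14.8) = 4.4 mm/day.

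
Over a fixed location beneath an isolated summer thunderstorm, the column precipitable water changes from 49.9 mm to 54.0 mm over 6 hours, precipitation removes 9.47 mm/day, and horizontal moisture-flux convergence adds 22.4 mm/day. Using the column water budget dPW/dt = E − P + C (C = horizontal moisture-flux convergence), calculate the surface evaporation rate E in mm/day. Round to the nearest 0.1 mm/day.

dPW/dt = (54.0 − 49.9) mm / (6/24 day) = +16.400 mm/day.
E = dPW/dt + P − C = (+16.400) + 9.47 − (22.4) = 3.5 mm/day.

E ≈ 3.5 mm/day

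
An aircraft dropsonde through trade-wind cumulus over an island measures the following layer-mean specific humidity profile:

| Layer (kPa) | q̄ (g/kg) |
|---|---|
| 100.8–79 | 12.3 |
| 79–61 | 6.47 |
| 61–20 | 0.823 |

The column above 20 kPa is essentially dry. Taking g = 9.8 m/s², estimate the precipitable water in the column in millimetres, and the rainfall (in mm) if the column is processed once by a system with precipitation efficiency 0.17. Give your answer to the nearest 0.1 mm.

PW ≈ 42.7 mm; rainfall ≈ 7.3 mm

Precipitable water is the column-integrated vapour mass per unit area: PW = (1/g) Σ q̄ Δp, with q in kg/kg and Δp in Pa (1 kg/m² of water = 1 mm).
Layer 100.8–79 kPa: Δp = 218 hPa = 21800 Pa, q̄ = 0.0123 kg/kg → 0.0123 × 21800 / 9.8 = 27.36 mm
Layer 79–61 kPa: Δp = 180 hPa = 18000 Pa, q̄ = 0.00647 kg/kg → 0.00647 × 18000 / 9.8 = 11.88 mm
Layer 61–20 kPa: Δp = 410 hPa = 41000 Pa, q̄ = 0.000823 kg/kg → 0.000823 × 41000 / 9.8 = 3.44 mm
PW = 27.36 + 11.88 + 3.44 = 42.68 ≈ 42.7 mm.
Rainfall = ε × PW = 0.17 × 42.7 = 7.3 mm.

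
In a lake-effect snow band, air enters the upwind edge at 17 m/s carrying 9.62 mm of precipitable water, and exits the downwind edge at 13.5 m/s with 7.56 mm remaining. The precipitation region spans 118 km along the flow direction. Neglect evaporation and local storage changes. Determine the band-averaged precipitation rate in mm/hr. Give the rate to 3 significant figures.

Column moisture flux per unit crosswind length is F = V × PW.
Inflow: F_in = 17 × 9.62 = 163.54 mm·m/s
Outflow: F_out = 13.5 × 7.56 = 102.06 mm·m/s
Steady-state rate R = (F_in − F_out)/L = (163.54 − 102.06) / 118000 m = 5.210e-04 mm/s.
R = 5.210e-04 × 3600 = 1.88 mm/hr.

R ≈ 1.88 mm/hr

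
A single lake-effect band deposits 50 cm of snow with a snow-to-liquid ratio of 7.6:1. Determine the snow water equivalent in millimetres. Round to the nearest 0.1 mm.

SWE ≈ 65.8 mm

SWE = snow depth / ratio = 50 cm / 7.6 = 6.579 cm = 65.8 mm.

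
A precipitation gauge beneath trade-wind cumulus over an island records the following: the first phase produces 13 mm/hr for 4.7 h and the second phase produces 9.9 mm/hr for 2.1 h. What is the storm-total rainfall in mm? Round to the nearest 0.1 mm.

Total = Σ Rᵢ Δtᵢ = 13 × 4.7 + 9.9 × 2.1
      = 61.1 + 20.79 = 81.9 mm.

total ≈ 81.9 mm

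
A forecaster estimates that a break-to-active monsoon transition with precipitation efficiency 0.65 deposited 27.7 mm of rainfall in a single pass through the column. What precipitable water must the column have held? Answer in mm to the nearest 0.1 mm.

PW ≈ 42.6 mm

PW = rainfall / ε = 27.7 / 0.65 = 42.6 mm.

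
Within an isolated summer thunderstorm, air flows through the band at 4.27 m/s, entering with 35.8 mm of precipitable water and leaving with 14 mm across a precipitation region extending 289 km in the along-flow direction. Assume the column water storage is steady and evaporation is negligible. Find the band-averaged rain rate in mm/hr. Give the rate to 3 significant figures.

R ≈ 1.16 mm/hr

Column moisture flux per unit crosswind length is F = V × PW.
Inflow: F_in = 4.27 × 35.8 = 152.866 mm·m/s
Outflow: F_out = 4.27 × 14 = 59.78 mm·m/s
Steady-state rate R = (F_in − F_out)/L = (152.866 − 59.78) / 289000 m = 3.221e-04 mm/s.
R = 3.221e-04 × 3600 = 1.16 mm/hr.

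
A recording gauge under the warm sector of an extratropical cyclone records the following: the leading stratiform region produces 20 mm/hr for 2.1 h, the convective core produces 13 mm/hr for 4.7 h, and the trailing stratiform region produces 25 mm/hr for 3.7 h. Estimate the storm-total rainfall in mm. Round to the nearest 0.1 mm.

total ≈ 195.6 mm

Total = Σ Rᵢ Δtᵢ = 20 × 2.1 + 13 × 4.7 + 25 × 3.7
      = 42 + 61.1 + 92.5 = 195.6 mm.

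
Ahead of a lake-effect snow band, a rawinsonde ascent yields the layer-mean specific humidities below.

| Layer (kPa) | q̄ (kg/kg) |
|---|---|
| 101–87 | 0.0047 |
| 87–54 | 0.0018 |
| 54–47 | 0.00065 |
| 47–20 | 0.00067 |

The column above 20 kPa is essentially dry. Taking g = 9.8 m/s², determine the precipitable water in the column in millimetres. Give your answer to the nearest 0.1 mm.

Precipitable water is the column-integrated vapour mass per unit area: PW = (1/g) Σ q̄ Δp, with q in kg/kg and Δp in Pa (1 kg/m² of water = 1 mm).
Layer 101–87 kPa: Δp = 140 hPa = 14000 Pa, q̄ = 0.0047 kg/kg → 0.0047 × 14000 / 9.8 = 6.71 mm
Layer 87–54 kPa: Δp = 330 hPa = 33000 Pa, q̄ = 0.0018 kg/kg → 0.0018 × 33000 / 9.8 = 6.06 mm
Layer 54–47 kPa: Δp = 70 hPa = 7000 Pa, q̄ = 0.00065 kg/kg → 0.00065 × 7000 / 9.8 = 0.46 mm
Layer 47–20 kPa: Δp = 270 hPa = 27000 Pa, q̄ = 0.00067 kg/kg → 0.00067 × 27000 / 9.8 = 1.85 mm
PW = 6.71 + 6.06 + 0.46 + 1.85 = 15.08 ≈ 15.1 mm.

PW ≈ 15.1 mm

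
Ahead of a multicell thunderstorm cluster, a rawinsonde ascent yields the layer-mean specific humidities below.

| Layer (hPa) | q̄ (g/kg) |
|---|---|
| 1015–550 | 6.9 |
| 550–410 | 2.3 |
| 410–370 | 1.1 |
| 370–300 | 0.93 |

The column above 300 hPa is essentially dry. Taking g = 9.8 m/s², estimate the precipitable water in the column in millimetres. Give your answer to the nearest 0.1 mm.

PW ≈ 37.1 mm

Precipitable water is the column-integrated vapour mass per unit area: PW = (1/g) Σ q̄ Δp, with q in kg/kg and Δp in Pa (1 kg/m² of water = 1 mm).
Layer 1015–550 hPa: Δp = 465 hPa = 46500 Pa, q̄ = 0.0069 kg/kg → 0.0069 × 46500 / 9.8 = 32.74 mm
Layer 550–410 hPa: Δp = 140 hPa = 14000 Pa, q̄ = 0.0023 kg/kg → 0.0023 × 14000 / 9.8 = 3.29 mm
Layer 410–370 hPa: Δp = 40 hPa = 4000 Pa, q̄ = 0.0011 kg/kg → 0.0011 × 4000 / 9.8 = 0.45 mm
Layer 370–300 hPa: Δp = 70 hPa = 7000 Pa, q̄ = 0.00093 kg/kg → 0.00093 × 7000 / 9.8 = 0.66 mm
PW = 32.74 + 3.29 + 0.45 + 0.66 = 37.14 ≈ 37.1 mm.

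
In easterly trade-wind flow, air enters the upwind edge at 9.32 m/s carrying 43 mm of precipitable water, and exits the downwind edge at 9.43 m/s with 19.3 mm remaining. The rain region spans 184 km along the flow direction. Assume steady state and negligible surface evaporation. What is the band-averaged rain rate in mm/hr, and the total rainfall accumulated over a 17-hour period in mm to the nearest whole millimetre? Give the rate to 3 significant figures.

R ≈ 4.28 mm/hr; total ≈ 73 mm

Column moisture flux per unit crosswind length is F = V × PW.
Inflow: F_in = 9.32 × 43 = 400.76 mm·m/s
Outflow: F_out = 9.43 × 19.3 = 181.999 mm·m/s
Steady-state rate R = (F_in − F_out)/L = (400.76 − 181.999) / 184000 m = 1.189e-03 mm/s.
R = 1.189e-03 × 3600 = 4.28 mm/hr.
Over 17 h: total = 4.28 × 17 = 72.76 ≈ 73 mm.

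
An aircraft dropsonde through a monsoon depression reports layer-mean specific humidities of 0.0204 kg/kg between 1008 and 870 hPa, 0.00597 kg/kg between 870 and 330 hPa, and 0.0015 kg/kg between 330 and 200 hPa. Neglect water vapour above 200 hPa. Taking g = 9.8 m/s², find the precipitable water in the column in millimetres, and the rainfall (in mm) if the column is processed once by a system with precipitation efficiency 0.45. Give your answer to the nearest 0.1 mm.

Precipitable water is the column-integrated vapour mass per unit area: PW = (1/g) Σ q̄ Δp, with q in kg/kg and Δp in Pa (1 kg/m² of water = 1 mm).
Layer 1008–870 hPa: Δp = 138 hPa = 13800 Pa, q̄ = 0.0204 kg/kg → 0.0204 × 13800 / 9.8 = 28.73 mm
Layer 870–330 hPa: Δp = 540 hPa = 54000 Pa, q̄ = 0.00597 kg/kg → 0.00597 × 54000 / 9.8 = 32.90 mm
Layer 330–200 hPa: Δp = 130 hPa = 13000 Pa, q̄ = 0.0015 kg/kg → 0.0015 × 13000 / 9.8 = 1.99 mm
PW = 28.73 + 32.90 + 1.99 = 63.62 ≈ 63.6 mm.
Rainfall = ε × PW = 0.45 × 63.6 = 28.6 mm.

PW ≈ 63.6 mm; rainfall ≈ 28.6 mm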